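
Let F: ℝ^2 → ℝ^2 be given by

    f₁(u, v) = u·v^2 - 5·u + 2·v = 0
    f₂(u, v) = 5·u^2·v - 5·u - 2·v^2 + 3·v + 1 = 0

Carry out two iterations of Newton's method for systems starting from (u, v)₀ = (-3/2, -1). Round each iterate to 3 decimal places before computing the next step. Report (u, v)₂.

At (-3/2, -1): F = (4.000, -7.750).
Jacobian J = [[v^2 - 5, 2·u·v + 2], [10·u·v - 5, 5·u^2 - 4·v + 3]].
At the point, J = [[-4.000, 5.000], [10.000, 18.250]] (det J = -123.000).
Solving J·Δ = −F gives Δ = (0.909, -0.073).
Then the next iterate is (u, v)₁ = (-0.591, -1.073).
Round to (-0.591, -1.073) and repeat: F = (0.12856, -3.44055), J = [[-3.84867, 3.26829], [1.34143, 9.03840]].
Δ = (0.317, 0.334), so (u, v)₂ = (-0.274, -0.739).

(-0.274, -0.739)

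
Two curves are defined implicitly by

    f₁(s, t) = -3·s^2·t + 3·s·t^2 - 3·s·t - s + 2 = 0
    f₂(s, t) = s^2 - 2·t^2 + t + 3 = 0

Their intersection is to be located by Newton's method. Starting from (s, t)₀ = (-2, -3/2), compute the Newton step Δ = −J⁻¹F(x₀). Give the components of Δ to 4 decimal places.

(-2.4800, -1.5600)

At (-2, -3/2): F = (-0.5000, 1.0000).
Jacobian J = [[-6·s·t + 3·t^2 - 3·t - 1, -3·s^2 + 6·s·t - 3·s], [2·s, -4·t + 1]].
At the point, J = [[-7.7500, 12.0000], [-4.0000, 7.0000]] (det J = -6.2500).
Solving J·Δ = −F gives Δ = (-2.4800, -1.5600).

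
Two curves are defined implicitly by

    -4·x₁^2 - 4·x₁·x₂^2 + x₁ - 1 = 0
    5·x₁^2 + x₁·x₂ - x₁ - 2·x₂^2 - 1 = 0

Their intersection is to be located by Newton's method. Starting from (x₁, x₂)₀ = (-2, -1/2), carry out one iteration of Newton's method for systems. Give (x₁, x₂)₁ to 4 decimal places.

At (-2, -1/2): F = (-17.0000, 21.5000).
Jacobian J = [[-8·x₁ - 4·x₂^2 + 1, -8·x₁·x₂], [10·x₁ + x₂ - 1, x₁ - 4·x₂]].
At the point, J = [[16.0000, -8.0000], [-21.5000, 0.0000]] (det J = -172.0000).
Solving J·Δ = −F gives Δ = (1.0000, -0.1250).
Then the next iterate is (x₁, x₂)₁ = (-1.0000, -0.6250).

(-1.0000, -0.6250)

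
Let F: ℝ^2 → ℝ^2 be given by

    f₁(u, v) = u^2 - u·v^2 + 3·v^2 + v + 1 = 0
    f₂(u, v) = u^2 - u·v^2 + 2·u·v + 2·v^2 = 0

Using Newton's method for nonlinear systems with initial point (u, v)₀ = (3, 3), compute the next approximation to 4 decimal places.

(-3.0000, -28.0000)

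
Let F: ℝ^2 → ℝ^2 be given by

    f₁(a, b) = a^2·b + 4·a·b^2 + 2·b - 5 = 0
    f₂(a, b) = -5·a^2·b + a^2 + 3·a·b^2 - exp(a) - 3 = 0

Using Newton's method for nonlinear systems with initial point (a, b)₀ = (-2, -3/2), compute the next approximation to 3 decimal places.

(-1.423, -0.722)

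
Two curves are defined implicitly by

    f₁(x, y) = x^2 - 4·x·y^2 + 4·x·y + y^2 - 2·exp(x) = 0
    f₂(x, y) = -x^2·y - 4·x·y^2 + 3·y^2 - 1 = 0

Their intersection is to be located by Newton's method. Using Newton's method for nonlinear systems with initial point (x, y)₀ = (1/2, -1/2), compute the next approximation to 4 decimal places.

(-0.3923, -0.6431)

At (1/2, -1/2): F = (-4.297443, -0.6250).
Jacobian J = [[2·x - 4·y^2 + 4·y - 2·exp(x), -8·x·y + 4·x + 2·y], [-2·x·y - 4·y^2, -x^2 - 8·x·y + 6·y]].
At the point, J = [[-5.297443, 3.0000], [-0.5000, -1.2500]] (det J = 8.121803).
Solving J·Δ = −F gives Δ = (-0.8923, -0.1431).
Then the next iterate is (x, y)₁ = (-0.3923, -0.6431).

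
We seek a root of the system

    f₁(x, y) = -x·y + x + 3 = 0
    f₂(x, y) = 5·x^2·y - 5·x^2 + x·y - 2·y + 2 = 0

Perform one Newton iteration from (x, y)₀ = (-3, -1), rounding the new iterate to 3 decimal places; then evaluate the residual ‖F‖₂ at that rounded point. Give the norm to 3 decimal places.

At (-3, -1): F = (-3.000, -83.000).
Jacobian J = [[-y + 1, -x], [10·x·y - 10·x + y, 5·x^2 + x - 2]].
At the point, J = [[2.000, 3.000], [59.000, 40.000]] (det J = -97.000).
Solving J·Δ = −F gives Δ = (1.330, 0.113).
Then the next iterate is (x, y)₁ = (-1.670, -0.887).
Re-evaluating at (-1.670, -0.887): F = (-0.15129, -21.05798), so ‖F‖₂ = 21.059.

21.059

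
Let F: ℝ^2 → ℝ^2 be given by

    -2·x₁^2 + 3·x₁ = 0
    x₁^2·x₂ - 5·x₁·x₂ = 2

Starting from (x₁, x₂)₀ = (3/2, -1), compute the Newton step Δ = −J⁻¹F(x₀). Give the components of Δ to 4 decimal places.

(0.0000, 0.6190)

At (3/2, -1): F = (0.0000, 3.2500).
Jacobian J = [[-4·x₁ + 3, 0], [2·x₁·x₂ - 5·x₂, x₁^2 - 5·x₁]].
At the point, J = [[-3.0000, 0.0000], [2.0000, -5.2500]] (det J = 15.7500).
Solving J·Δ = −F gives Δ = (0.0000, 0.6190).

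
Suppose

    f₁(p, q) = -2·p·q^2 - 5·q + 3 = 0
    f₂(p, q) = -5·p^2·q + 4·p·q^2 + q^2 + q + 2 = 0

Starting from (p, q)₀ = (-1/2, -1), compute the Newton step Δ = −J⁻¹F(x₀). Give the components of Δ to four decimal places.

At (-1/2, -1): F = (9.0000, 1.2500).
Jacobian J = [[-2·q^2, -4·p·q - 5], [-10·p·q + 4·q^2, -5·p^2 + 8·p·q + 2·q + 1]].
At the point, J = [[-2.0000, -7.0000], [-1.0000, 1.7500]] (det J = -10.5000).
Solving J·Δ = −F gives Δ = (2.3333, 0.6190).

(2.3333, 0.6190)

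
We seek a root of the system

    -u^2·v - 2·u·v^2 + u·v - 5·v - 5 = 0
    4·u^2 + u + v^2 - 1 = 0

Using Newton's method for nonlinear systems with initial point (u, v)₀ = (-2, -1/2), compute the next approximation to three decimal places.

At (-2, -1/2): F = (1.500, 13.250).
Jacobian J = [[-2·u·v - 2·v^2 + v, -u^2 - 4·u·v + u - 5], [8·u + 1, 2·v]].
At the point, J = [[-3.000, -15.000], [-15.000, -1.000]] (det J = -222.000).
Solving J·Δ = −F gives Δ = (0.889, -0.078).
Then the next iterate is (u, v)₁ = (-1.111, -0.578).

(-1.111, -0.578)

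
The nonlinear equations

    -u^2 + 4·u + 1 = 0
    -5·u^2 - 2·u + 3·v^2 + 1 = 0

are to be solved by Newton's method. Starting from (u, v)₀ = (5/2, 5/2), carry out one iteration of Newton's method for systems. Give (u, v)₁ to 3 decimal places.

(7.250, 12.150)

At (5/2, 5/2): F = (4.750, -16.500).
Jacobian J = [[-2·u + 4, 0], [-10·u - 2, 6·v]].
At the point, J = [[-1.000, 0.000], [-27.000, 15.000]] (det J = -15.000).
Solving J·Δ = −F gives Δ = (4.750, 9.650).
Then the next iterate is (u, v)₁ = (7.250, 12.150).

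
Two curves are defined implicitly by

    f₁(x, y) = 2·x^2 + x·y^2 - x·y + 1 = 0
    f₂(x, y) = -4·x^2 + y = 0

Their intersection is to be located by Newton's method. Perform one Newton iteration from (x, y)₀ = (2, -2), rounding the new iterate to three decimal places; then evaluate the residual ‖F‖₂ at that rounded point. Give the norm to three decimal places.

7.500

At (2, -2): F = (21.000, -18.000).
Jacobian J = [[4·x + y^2 - y, 2·x·y - x], [-8·x, 1]].
At the point, J = [[14.000, -10.000], [-16.000, 1.000]] (det J = -146.000).
Solving J·Δ = −F gives Δ = (-1.089, 0.575).
Then the next iterate is (x, y)₁ = (0.911, -1.425).
Re-evaluating at (0.911, -1.425): F = (5.80792, -4.74468), so ‖F‖₂ = 7.500.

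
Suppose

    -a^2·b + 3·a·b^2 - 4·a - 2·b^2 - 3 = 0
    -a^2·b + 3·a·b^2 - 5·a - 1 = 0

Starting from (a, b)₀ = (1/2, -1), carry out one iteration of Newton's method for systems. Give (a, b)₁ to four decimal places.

At (1/2, -1): F = (-5.2500, -1.7500).
Jacobian J = [[-2·a·b + 3·b^2 - 4, -a^2 + 6·a·b - 4·b], [-2·a·b + 3·b^2 - 5, -a^2 + 6·a·b]].
At the point, J = [[0.0000, 0.7500], [-1.0000, -3.2500]] (det J = 0.7500).
Solving J·Δ = −F gives Δ = (-24.5000, 7.0000).
Then the next iterate is (a, b)₁ = (-24.0000, 6.0000).

(-24.0000, 6.0000)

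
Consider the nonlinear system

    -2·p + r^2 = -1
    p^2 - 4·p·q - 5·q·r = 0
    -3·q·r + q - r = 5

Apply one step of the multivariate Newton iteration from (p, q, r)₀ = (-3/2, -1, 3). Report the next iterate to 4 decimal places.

At (-3/2, -1, 3): F = (13.0000, 11.2500, 0.0000).
Jacobian J = [[-2, 0, 2·r], [2·p - 4·q, -4·p - 5·r, -5·q], [0, -3·r + 1, -3·q - 1]].
At the point, J = [[-2.0000, 0.0000, 6.0000], [1.0000, -9.0000, 5.0000], [0.0000, -8.0000, 2.0000]] (det J = -92.0000).
Solving J·Δ = −F gives Δ = (-2.7609, -0.7717, -3.0870).
Then the next iterate is (p, q, r)₁ = (-4.2609, -1.7717, -0.0870).

(-4.2609, -1.7717, -0.0870)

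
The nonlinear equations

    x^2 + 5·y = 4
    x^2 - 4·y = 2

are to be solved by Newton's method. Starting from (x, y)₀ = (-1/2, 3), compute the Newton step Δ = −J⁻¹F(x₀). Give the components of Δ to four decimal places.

(-2.6389, -2.7778)

At (-1/2, 3): F = (11.2500, -13.7500).
Jacobian J = [[2·x, 5], [2·x, -4]].
At the point, J = [[-1.0000, 5.0000], [-1.0000, -4.0000]] (det J = 9.0000).
Solving J·Δ = −F gives Δ = (-2.6389, -2.7778).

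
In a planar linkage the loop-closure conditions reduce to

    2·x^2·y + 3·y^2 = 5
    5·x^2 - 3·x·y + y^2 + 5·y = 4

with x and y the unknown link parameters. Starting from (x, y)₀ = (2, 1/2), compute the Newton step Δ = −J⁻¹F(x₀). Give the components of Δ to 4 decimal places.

At (2, 1/2): F = (-0.2500, 15.7500).
Jacobian J = [[4·x·y, 2·x^2 + 6·y], [10·x - 3·y, -3·x + 2·y + 5]].
At the point, J = [[4.0000, 11.0000], [18.5000, 0.0000]] (det J = -203.5000).
Solving J·Δ = −F gives Δ = (-0.8514, 0.3323).

(-0.8514, 0.3323)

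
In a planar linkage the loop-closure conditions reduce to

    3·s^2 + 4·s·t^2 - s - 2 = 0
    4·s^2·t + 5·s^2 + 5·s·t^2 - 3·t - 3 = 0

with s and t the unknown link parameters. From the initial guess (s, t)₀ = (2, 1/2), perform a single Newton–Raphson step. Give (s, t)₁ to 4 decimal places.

(1.4762, 0.0357)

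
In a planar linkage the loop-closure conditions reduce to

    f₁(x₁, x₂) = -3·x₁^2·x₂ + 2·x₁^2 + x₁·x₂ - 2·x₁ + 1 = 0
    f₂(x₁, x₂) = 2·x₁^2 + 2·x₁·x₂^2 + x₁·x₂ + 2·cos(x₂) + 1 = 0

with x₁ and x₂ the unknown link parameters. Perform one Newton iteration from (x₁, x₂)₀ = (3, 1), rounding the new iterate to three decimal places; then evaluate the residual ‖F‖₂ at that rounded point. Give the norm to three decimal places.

7.159

At (3, 1): F = (-11.000, 29.08060).
Jacobian J = [[-6·x₁·x₂ + 4·x₁ + x₂ - 2, -3·x₁^2 + x₁], [4·x₁ + 2·x₂^2 + x₂, 4·x₁·x₂ + x₁ - 2·sin(x₂)]].
At the point, J = [[-7.000, -24.000], [15.000, 13.31706]] (det J = 266.78059).
Solving J·Δ = −F gives Δ = (-2.067, 0.145).
Then the next iterate is (x₁, x₂)₁ = (0.933, 1.145).
Re-evaluating at (0.933, 1.145): F = (-1.04687, 7.08173), so ‖F‖₂ = 7.159.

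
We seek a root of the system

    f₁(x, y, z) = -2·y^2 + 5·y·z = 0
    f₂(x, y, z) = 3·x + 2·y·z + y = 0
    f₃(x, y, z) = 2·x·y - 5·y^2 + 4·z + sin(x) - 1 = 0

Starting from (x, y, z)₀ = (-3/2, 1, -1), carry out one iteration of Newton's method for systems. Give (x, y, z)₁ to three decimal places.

(0.146, 0.140, -1.149)

At (-3/2, 1, -1): F = (-7.000, -5.500, -13.99749).
Jacobian J = [[0, -4·y + 5·z, 5·y], [3, 2·z + 1, 2·y], [2·y + cos(x), 2·x - 10·y, 4]].
At the point, J = [[0.000, -9.000, 5.000], [3.000, -1.000, 2.000], [2.07074, -13.000, 4.000]] (det J = -113.91958).
Solving J·Δ = −F gives Δ = (1.646, -0.860, -0.149).
Then the next iterate is (x, y, z)₁ = (0.146, 0.140, -1.149).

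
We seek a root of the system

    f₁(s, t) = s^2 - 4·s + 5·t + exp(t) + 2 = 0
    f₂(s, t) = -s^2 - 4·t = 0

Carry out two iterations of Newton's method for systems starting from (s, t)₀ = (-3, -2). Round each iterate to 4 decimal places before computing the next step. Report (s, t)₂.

(-3.0072, 4.4131)

At (-3, -2): F = (13.135335, -1.0000).
Jacobian J = [[2·s - 4, exp(t) + 5], [-2·s, -4]].
At the point, J = [[-10.0000, 5.135335], [6.0000, -4.0000]] (det J = 9.187988).
Solving J·Δ = −F gives Δ = (5.1596, 7.4893).
Then the next iterate is (s, t)₁ = (2.1596, 5.4893).
Round to (2.1596, 5.4893) and repeat: F = (267.559658, -26.621072), J = [[0.3192, 247.087686], [-4.3192, -4.0000]].
Δ = (-5.1668, -1.0762), so (s, t)₂ = (-3.0072, 4.4131).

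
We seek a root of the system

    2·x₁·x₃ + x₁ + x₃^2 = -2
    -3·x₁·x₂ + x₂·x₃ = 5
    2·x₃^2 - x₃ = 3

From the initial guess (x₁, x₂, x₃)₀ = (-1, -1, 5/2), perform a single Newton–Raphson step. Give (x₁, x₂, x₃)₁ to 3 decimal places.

(-0.986, 0.760, 1.722)

At (-1, -1, 5/2): F = (2.250, -10.500, 7.000).
Jacobian J = [[2·x₃ + 1, 0, 2·x₁ + 2·x₃], [-3·x₂, -3·x₁ + x₃, x₂], [0, 0, 4·x₃ - 1]].
At the point, J = [[6.000, 0.000, 3.000], [3.000, 5.500, -1.000], [0.000, 0.000, 9.000]] (det J = 297.000).
Solving J·Δ = −F gives Δ = (0.014, 1.760, -0.778).
Then the next iterate is (x₁, x₂, x₃)₁ = (-0.986, 0.760, 1.722).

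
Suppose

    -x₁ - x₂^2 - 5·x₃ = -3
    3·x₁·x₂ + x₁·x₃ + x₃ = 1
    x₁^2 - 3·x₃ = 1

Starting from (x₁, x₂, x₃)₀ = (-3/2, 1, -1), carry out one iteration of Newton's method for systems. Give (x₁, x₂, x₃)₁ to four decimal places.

(-2.8686, -1.0288, 1.7853)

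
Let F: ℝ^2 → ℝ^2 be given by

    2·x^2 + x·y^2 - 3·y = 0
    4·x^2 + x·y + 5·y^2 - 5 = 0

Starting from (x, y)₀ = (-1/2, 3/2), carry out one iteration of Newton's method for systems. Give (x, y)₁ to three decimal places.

(-6.410, 0.033)

At (-1/2, 3/2): F = (-5.125, 6.500).
Jacobian J = [[4·x + y^2, 2·x·y - 3], [8·x + y, x + 10·y]].
At the point, J = [[0.250, -4.500], [-2.500, 14.500]] (det J = -7.625).
Solving J·Δ = −F gives Δ = (-5.910, -1.467).
Then the next iterate is (x, y)₁ = (-6.410, 0.033).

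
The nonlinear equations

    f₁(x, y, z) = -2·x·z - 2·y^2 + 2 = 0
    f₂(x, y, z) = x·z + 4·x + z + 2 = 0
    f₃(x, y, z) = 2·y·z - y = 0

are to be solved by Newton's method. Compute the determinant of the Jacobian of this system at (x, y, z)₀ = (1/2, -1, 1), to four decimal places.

38.0000

J = [[-2·z, -4·y, -2·x], [z + 4, 0, x + 1], [0, 2·z - 1, 2·y]].
At the point, J = [[-2.0000, 4.0000, -1.0000], [5.0000, 0.0000, 1.5000], [0.0000, 1.0000, -2.0000]].
det J = 38.0000.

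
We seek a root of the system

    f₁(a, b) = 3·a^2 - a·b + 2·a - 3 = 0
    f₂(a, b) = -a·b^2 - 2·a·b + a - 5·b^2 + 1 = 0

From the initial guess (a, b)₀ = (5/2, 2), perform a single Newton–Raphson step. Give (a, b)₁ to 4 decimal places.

(1.3157, 1.1940)

At (5/2, 2): F = (15.7500, -36.5000).
Jacobian J = [[6·a - b + 2, -a], [-b^2 - 2·b + 1, -2·a·b - 2·a - 10·b]].
At the point, J = [[15.0000, -2.5000], [-7.0000, -35.0000]] (det J = -542.5000).
Solving J·Δ = −F gives Δ = (-1.1843, -0.8060).
Then the next iterate is (a, b)₁ = (1.3157, 1.1940).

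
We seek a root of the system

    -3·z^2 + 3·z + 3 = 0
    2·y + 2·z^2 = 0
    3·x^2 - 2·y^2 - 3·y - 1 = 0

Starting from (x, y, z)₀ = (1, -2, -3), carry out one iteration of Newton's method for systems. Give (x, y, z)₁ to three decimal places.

At (1, -2, -3): F = (-33.000, 14.000, 0.000).
Jacobian J = [[0, 0, -6·z + 3], [0, 2, 4·z], [6·x, -4·y - 3, 0]].
At the point, J = [[0.000, 0.000, 21.000], [0.000, 2.000, -12.000], [6.000, 5.000, 0.000]] (det J = -252.000).
Solving J·Δ = −F gives Δ = (-2.024, 2.429, 1.571).
Then the next iterate is (x, y, z)₁ = (-1.024, 0.429, -1.429).

(-1.024, 0.429, -1.429)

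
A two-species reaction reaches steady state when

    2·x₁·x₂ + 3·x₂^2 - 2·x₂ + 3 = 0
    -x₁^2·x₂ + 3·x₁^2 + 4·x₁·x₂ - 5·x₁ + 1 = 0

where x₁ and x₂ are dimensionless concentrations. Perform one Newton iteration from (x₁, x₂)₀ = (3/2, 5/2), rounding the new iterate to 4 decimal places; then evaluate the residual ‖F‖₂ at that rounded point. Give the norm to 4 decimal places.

7.1154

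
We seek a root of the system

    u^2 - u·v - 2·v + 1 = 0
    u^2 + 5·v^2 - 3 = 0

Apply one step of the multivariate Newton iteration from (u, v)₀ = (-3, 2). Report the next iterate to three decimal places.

At (-3, 2): F = (12.000, 26.000).
Jacobian J = [[2·u - v, -u - 2], [2·u, 10·v]].
At the point, J = [[-8.000, 1.000], [-6.000, 20.000]] (det J = -154.000).
Solving J·Δ = −F gives Δ = (1.390, -0.883).
Then the next iterate is (u, v)₁ = (-1.610, 1.117).

(-1.610, 1.117)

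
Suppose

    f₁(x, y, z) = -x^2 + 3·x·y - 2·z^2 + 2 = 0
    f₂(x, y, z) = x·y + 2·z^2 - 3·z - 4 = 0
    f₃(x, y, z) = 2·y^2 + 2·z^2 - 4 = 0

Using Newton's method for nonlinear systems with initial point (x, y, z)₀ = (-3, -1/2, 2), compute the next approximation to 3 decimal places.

At (-3, -1/2, 2): F = (-10.500, -0.500, 4.500).
Jacobian J = [[-2·x + 3·y, 3·x, -4·z], [y, x, 4·z - 3], [0, 4·y, 4·z]].
At the point, J = [[4.500, -9.000, -8.000], [-0.500, -3.000, 5.000], [0.000, -2.000, 8.000]] (det J = -107.000).
Solving J·Δ = −F gives Δ = (-1.939, -1.339, -0.897).
Then the next iterate is (x, y, z)₁ = (-4.939, -1.839, 1.103).

(-4.939, -1.839, 1.103)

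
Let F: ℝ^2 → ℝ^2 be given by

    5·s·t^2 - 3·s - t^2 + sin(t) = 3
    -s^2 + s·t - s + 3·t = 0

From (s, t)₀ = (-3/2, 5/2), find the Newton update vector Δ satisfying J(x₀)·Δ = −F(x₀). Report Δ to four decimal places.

At (-3/2, 5/2): F = (-51.026528, 3.0000).
Jacobian J = [[5·t^2 - 3, 10·s·t - 2·t + cos(t)], [-2·s + t - 1, s + 3]].
At the point, J = [[28.2500, -43.301144], [4.5000, 1.5000]] (det J = 237.230146).
Solving J·Δ = −F gives Δ = (-0.2249, -1.3252).

(-0.2249, -1.3252)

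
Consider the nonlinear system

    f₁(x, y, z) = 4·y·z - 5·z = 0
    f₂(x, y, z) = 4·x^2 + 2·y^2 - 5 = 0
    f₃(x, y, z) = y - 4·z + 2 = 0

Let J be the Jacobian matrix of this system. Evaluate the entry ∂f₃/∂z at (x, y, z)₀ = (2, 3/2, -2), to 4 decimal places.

∂f₃/∂z = -4.
At (2, 3/2, -2) this is -4.0000.

-4.0000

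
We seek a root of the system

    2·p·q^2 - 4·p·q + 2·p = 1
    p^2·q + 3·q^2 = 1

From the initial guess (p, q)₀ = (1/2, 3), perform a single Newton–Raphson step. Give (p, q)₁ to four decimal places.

(0.8899, 1.4701)

At (1/2, 3): F = (3.0000, 26.7500).
Jacobian J = [[2·q^2 - 4·q + 2, 4·p·q - 4·p], [2·p·q, p^2 + 6·q]].
At the point, J = [[8.0000, 4.0000], [3.0000, 18.2500]] (det J = 134.0000).
Solving J·Δ = −F gives Δ = (0.3899, -1.5299).
Then the next iterate is (p, q)₁ = (0.8899, 1.4701).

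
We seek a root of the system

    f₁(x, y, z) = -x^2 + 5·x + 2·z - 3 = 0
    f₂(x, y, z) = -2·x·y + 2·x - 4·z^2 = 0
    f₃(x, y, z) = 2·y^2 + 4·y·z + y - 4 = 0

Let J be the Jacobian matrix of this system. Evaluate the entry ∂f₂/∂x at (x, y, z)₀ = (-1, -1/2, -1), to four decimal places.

∂f₂/∂x = -2·y + 2.
At (-1, -1/2, -1) this is 3.0000.

3.0000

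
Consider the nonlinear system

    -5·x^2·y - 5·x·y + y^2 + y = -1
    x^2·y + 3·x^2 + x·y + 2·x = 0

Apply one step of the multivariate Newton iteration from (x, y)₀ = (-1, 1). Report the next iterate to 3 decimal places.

At (-1, 1): F = (3.000, 1.000).
Jacobian J = [[-10·x·y - 5·y, -5·x^2 - 5·x + 2·y + 1], [2·x·y + 6·x + y + 2, x^2 + x]].
At the point, J = [[5.000, 3.000], [-5.000, 0.000]] (det J = 15.000).
Solving J·Δ = −F gives Δ = (0.200, -1.333).
Then the next iterate is (x, y)₁ = (-0.800, -0.333).

(-0.800, -0.333)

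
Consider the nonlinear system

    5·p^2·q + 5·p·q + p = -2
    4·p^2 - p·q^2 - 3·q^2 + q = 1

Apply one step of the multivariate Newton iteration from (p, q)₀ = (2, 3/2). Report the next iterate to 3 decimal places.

At (2, 3/2): F = (49.000, 5.250).
Jacobian J = [[10·p·q + 5·q + 1, 5·p^2 + 5·p], [8·p - q^2, -2·p·q - 6·q + 1]].
At the point, J = [[38.500, 30.000], [13.750, -14.000]] (det J = -951.500).
Solving J·Δ = −F gives Δ = (-0.886, -0.496).
Then the next iterate is (p, q)₁ = (1.114, 1.004).

(1.114, 1.004)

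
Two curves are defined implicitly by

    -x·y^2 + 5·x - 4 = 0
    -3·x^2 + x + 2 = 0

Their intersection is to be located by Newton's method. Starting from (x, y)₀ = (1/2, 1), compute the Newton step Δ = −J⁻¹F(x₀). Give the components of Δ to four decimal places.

(0.8750, 1.5000)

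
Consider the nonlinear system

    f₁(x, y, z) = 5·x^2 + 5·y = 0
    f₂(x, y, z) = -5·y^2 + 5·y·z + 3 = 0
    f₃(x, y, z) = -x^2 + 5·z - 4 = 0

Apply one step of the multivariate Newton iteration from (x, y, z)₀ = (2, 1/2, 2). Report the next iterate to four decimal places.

(1.0694, -0.2778, 0.8556)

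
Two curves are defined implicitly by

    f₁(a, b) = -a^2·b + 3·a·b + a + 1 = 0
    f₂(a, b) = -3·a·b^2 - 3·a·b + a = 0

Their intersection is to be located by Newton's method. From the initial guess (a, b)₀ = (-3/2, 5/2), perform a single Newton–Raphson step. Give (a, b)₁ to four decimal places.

(-0.6839, 1.8605)

At (-3/2, 5/2): F = (-17.3750, 37.8750).
Jacobian J = [[-2·a·b + 3·b + 1, -a^2 + 3·a], [-3·b^2 - 3·b + 1, -6·a·b - 3·a]].
At the point, J = [[16.0000, -6.7500], [-25.2500, 27.0000]] (det J = 261.5625).
Solving J·Δ = −F gives Δ = (0.8161, -0.6395).
Then the next iterate is (a, b)₁ = (-0.6839, 1.8605).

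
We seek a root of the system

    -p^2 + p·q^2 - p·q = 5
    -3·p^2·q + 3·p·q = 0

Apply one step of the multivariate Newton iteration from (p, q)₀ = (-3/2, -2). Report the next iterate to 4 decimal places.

(-1.6786, 0.3810)

At (-3/2, -2): F = (-16.2500, 22.5000).
Jacobian J = [[-2·p + q^2 - q, 2·p·q - p], [-6·p·q + 3·q, -3·p^2 + 3·p]].
At the point, J = [[9.0000, 7.5000], [-24.0000, -11.2500]] (det J = 78.7500).
Solving J·Δ = −F gives Δ = (-0.1786, 2.3810).
Then the next iterate is (p, q)₁ = (-1.6786, 0.3810).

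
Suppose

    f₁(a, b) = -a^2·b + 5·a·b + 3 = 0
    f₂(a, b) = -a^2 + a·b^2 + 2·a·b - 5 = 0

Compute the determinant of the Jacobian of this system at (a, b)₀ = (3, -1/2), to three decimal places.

42.000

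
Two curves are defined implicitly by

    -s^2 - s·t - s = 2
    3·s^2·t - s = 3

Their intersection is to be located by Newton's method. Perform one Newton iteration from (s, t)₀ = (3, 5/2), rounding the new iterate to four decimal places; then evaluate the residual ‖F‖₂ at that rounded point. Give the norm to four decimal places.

2.4513

At (3, 5/2): F = (-21.5000, 61.5000).
Jacobian J = [[-2·s - t - 1, -s], [6·s·t - 1, 3·s^2]].
At the point, J = [[-9.5000, -3.0000], [44.0000, 27.0000]] (det J = -124.5000).
Solving J·Δ = −F gives Δ = (-3.1807, 2.9056).
Then the next iterate is (s, t)₁ = (-0.1807, 5.4056).
Re-evaluating at (-0.1807, 5.4056): F = (-0.875161, -2.289781), so ‖F‖₂ = 2.4513.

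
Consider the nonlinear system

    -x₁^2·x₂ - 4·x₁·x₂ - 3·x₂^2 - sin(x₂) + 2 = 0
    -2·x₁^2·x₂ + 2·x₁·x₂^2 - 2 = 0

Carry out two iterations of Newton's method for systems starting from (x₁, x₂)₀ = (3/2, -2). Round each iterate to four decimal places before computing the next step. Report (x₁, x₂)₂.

(0.5364, -1.4227)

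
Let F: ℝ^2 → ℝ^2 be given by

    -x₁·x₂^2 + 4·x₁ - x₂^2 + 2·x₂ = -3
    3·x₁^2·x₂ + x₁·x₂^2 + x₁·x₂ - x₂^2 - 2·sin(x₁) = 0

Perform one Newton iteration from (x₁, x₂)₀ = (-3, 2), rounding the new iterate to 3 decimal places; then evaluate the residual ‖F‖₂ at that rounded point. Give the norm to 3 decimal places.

At (-3, 2): F = (3.000, 32.28224).
Jacobian J = [[-x₂^2 + 4, -2·x₁·x₂ - 2·x₂ + 2], [6·x₁·x₂ + x₂^2 + x₂ - 2·cos(x₁), 3·x₁^2 + 2·x₁·x₂ + x₁ - 2·x₂]].
At the point, J = [[0.000, 10.000], [-28.02002, 8.000]] (det J = 280.20015).
Solving J·Δ = −F gives Δ = (1.066, -0.300).
Then the next iterate is (x₁, x₂)₁ = (-1.934, 1.700).
Re-evaluating at (-1.934, 1.700): F = (1.36326, 9.17828), so ‖F‖₂ = 9.279.

9.279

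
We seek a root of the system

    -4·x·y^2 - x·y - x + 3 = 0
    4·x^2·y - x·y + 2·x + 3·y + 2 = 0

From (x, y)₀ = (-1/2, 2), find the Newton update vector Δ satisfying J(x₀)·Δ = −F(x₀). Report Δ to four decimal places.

(-1.6429, -5.1429)

At (-1/2, 2): F = (12.5000, 10.0000).
Jacobian J = [[-4·y^2 - y - 1, -8·x·y - x], [8·x·y - y + 2, 4·x^2 - x + 3]].
At the point, J = [[-19.0000, 8.5000], [-8.0000, 4.5000]] (det J = -17.5000).
Solving J·Δ = −F gives Δ = (-1.6429, -5.1429).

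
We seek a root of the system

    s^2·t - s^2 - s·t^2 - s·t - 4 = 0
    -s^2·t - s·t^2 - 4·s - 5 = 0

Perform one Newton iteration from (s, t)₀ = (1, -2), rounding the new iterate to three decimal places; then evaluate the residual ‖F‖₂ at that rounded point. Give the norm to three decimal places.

At (1, -2): F = (-9.000, -11.000).
Jacobian J = [[2·s·t - 2·s - t^2 - t, s^2 - 2·s·t - s], [-2·s·t - t^2 - 4, -s^2 - 2·s·t]].
At the point, J = [[-8.000, 4.000], [-4.000, 3.000]] (det J = -8.000).
Solving J·Δ = −F gives Δ = (2.125, 6.500).
Then the next iterate is (s, t)₁ = (3.125, 4.500).
Re-evaluating at (3.125, 4.500): F = (-47.16406, -124.72656), so ‖F‖₂ = 133.346.

133.346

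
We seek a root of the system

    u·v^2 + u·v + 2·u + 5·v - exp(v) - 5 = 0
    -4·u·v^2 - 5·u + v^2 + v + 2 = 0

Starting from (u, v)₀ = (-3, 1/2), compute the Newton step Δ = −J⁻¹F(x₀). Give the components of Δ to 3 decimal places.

(5.247, 0.767)

At (-3, 1/2): F = (-12.39872, 20.750).
Jacobian J = [[v^2 + v + 2, 2·u·v + u - exp(v) + 5], [-4·v^2 - 5, -8·u·v + 2·v + 1]].
At the point, J = [[2.750, -2.64872], [-6.000, 14.000]] (det J = 22.60767).
Solving J·Δ = −F gives Δ = (5.247, 0.767).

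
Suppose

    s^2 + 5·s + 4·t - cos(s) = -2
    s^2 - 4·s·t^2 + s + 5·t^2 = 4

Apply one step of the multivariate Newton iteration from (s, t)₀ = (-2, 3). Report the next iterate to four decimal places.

(-3.2047, 0.9233)

At (-2, 3): F = (8.416147, 115.0000).
Jacobian J = [[2·s + sin(s) + 5, 4], [2·s - 4·t^2 + 1, -8·s·t + 10·t]].
At the point, J = [[0.090703, 4.0000], [-39.0000, 78.0000]] (det J = 163.074801).
Solving J·Δ = −F gives Δ = (-1.2047, -2.0767).
Then the next iterate is (s, t)₁ = (-3.2047, 0.9233).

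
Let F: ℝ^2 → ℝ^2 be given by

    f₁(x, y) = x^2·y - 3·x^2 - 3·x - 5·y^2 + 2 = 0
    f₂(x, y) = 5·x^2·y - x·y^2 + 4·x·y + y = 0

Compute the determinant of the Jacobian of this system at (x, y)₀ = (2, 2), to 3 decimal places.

557.000

J = [[2·x·y - 6·x - 3, x^2 - 10·y], [10·x·y - y^2 + 4·y, 5·x^2 - 2·x·y + 4·x + 1]].
At the point, J = [[-7.000, -16.000], [44.000, 21.000]].
det J = 557.000.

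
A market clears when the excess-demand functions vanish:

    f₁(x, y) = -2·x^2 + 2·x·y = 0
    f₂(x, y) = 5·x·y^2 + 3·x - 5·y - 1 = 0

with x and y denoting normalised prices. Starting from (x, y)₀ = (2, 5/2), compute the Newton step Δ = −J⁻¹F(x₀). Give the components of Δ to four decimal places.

(-0.4779, -0.8585)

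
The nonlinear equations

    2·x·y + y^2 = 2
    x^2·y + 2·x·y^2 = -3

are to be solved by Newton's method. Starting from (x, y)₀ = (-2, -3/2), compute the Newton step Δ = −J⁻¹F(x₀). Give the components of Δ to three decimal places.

(-0.627, 1.162)

At (-2, -3/2): F = (6.250, -12.000).
Jacobian J = [[2·y, 2·x + 2·y], [2·x·y + 2·y^2, x^2 + 4·x·y]].
At the point, J = [[-3.000, -7.000], [10.500, 16.000]] (det J = 25.500).
Solving J·Δ = −F gives Δ = (-0.627, 1.162).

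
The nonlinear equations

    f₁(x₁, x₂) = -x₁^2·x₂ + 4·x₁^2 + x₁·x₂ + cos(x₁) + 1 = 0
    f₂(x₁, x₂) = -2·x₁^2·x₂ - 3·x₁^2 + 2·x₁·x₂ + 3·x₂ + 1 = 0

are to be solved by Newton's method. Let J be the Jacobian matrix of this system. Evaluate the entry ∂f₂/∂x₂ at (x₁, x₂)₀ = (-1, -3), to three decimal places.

∂f₂/∂x₂ = -2·x₁^2 + 2·x₁ + 3.
At (-1, -3) this is -1.000.

-1.000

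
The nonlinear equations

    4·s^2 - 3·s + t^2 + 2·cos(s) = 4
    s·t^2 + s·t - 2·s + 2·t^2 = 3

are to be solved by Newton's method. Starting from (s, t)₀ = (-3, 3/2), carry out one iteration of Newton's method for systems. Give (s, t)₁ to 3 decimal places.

At (-3, 3/2): F = (41.27002, -3.750).
Jacobian J = [[8·s - 2·sin(s) - 3, 2·t], [t^2 + t - 2, 2·s·t + s + 4·t]].
At the point, J = [[-26.71776, 3.000], [1.750, -6.000]] (det J = 155.05656).
Solving J·Δ = −F gives Δ = (1.524, -0.180).
Then the next iterate is (s, t)₁ = (-1.476, 1.320).

(-1.476, 1.320)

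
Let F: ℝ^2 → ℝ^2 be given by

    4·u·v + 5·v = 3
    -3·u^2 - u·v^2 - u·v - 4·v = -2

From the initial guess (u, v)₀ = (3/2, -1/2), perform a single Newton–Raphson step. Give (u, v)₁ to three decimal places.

(0.923, 0.168)

At (3/2, -1/2): F = (-8.500, -2.375).
Jacobian J = [[4·v, 4·u + 5], [-6·u - v^2 - v, -2·u·v - u - 4]].
At the point, J = [[-2.000, 11.000], [-8.750, -4.000]] (det J = 104.250).
Solving J·Δ = −F gives Δ = (-0.577, 0.668).
Then the next iterate is (u, v)₁ = (0.923, 0.168).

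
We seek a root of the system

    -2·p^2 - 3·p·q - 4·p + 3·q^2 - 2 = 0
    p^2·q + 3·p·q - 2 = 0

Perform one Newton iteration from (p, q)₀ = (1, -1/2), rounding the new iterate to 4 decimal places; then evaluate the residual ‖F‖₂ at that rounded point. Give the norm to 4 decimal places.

At (1, -1/2): F = (-5.7500, -4.0000).
Jacobian J = [[-4·p - 3·q - 4, -3·p + 6·q], [2·p·q + 3·q, p^2 + 3·p]].
At the point, J = [[-6.5000, -6.0000], [-2.5000, 4.0000]] (det J = -41.0000).
Solving J·Δ = −F gives Δ = (-1.1463, 0.2835).
Then the next iterate is (p, q)₁ = (-0.1463, -0.2165).
Re-evaluating at (-0.1463, -0.2165): F = (-1.412012, -1.909612), so ‖F‖₂ = 2.3750.

2.3750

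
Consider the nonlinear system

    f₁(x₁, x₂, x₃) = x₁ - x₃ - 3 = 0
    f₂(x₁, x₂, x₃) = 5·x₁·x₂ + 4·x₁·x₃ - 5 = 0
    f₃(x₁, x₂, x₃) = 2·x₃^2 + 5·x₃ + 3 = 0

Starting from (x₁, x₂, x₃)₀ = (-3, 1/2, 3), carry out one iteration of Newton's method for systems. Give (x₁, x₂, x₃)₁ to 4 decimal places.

(3.8824, 5.6137, 0.8824)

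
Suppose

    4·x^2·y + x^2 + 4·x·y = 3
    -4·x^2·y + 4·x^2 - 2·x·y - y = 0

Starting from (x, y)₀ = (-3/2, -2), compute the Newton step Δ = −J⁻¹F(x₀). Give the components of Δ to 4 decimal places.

At (-3/2, -2): F = (-6.7500, 23.0000).
Jacobian J = [[8·x·y + 2·x + 4·y, 4·x^2 + 4·x], [-8·x·y + 8·x - 2·y, -4·x^2 - 2·x - 1]].
At the point, J = [[13.0000, 3.0000], [-32.0000, -7.0000]] (det J = 5.0000).
Solving J·Δ = −F gives Δ = (4.3500, -16.6000).

(4.3500, -16.6000)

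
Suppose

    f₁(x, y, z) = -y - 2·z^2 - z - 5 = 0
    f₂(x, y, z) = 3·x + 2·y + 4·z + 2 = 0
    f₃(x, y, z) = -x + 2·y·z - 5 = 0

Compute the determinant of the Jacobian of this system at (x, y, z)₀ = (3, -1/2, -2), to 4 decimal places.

-69.0000

J = [[0, -1, -4·z - 1], [3, 2, 4], [-1, 2·z, 2·y]].
At the point, J = [[0.0000, -1.0000, 7.0000], [3.0000, 2.0000, 4.0000], [-1.0000, -4.0000, -1.0000]].
det J = -69.0000.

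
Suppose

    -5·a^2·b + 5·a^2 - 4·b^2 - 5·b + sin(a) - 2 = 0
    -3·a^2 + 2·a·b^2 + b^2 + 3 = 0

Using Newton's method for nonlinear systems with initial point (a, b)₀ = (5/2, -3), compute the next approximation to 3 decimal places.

(1.588, -2.014)

At (5/2, -3): F = (102.59847, 38.250).
Jacobian J = [[-10·a·b + 10·a + cos(a), -5·a^2 - 8·b - 5], [-6·a + 2·b^2, 4·a·b + 2·b]].
At the point, J = [[99.19886, -12.250], [3.000, -36.000]] (det J = -3534.40883).
Solving J·Δ = −F gives Δ = (-0.912, 0.986).
Then the next iterate is (a, b)₁ = (1.588, -2.014).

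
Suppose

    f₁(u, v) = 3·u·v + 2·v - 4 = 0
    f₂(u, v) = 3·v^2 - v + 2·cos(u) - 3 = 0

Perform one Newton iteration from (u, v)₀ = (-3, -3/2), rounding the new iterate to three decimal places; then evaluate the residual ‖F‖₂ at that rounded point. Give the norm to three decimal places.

1.442

At (-3, -3/2): F = (6.500, 3.27002).
Jacobian J = [[3·v, 3·u + 2], [-2·sin(u), 6·v - 1]].
At the point, J = [[-4.500, -7.000], [0.28224, -10.000]] (det J = 46.97568).
Solving J·Δ = −F gives Δ = (0.896, 0.352).
Then the next iterate is (u, v)₁ = (-2.104, -1.148).
Re-evaluating at (-2.104, -1.148): F = (0.95018, 1.08512), so ‖F‖₂ = 1.442.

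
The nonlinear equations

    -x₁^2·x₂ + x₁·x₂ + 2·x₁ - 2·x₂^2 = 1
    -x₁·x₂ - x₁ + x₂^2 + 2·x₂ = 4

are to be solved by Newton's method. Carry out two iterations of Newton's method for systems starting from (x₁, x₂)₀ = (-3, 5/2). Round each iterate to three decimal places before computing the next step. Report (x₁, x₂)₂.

At (-3, 5/2): F = (-49.500, 17.750).
Jacobian J = [[-2·x₁·x₂ + x₂ + 2, -x₁^2 + x₁ - 4·x₂], [-x₂ - 1, -x₁ + 2·x₂ + 2]].
At the point, J = [[19.500, -22.000], [-3.500, 10.000]] (det J = 118.000).
Solving J·Δ = −F gives Δ = (0.886, -1.465).
Then the next iterate is (x₁, x₂)₁ = (-2.114, 1.035).
Round to (-2.114, 1.035) and repeat: F = (-14.18385, 3.44321), J = [[7.41098, -10.72300], [-2.035, 6.184]].
Δ = (2.116, 0.139), so (x₁, x₂)₂ = (0.002, 1.174).

(0.002, 1.174)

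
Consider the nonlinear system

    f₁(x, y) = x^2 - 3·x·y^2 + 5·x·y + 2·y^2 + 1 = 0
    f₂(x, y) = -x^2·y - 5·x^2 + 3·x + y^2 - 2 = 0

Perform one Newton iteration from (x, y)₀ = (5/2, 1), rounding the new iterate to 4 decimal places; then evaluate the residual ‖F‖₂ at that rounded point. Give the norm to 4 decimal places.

At (5/2, 1): F = (14.2500, -31.0000).
Jacobian J = [[2·x - 3·y^2 + 5·y, -6·x·y + 5·x + 4·y], [-2·x·y - 10·x + 3, -x^2 + 2·y]].
At the point, J = [[7.0000, 1.5000], [-27.0000, -4.2500]] (det J = 10.7500).
Solving J·Δ = −F gives Δ = (1.3081, -15.6047).
Then the next iterate is (x, y)₁ = (3.8081, -14.6047).
Re-evaluating at (3.8081, -14.6047): F = (-2272.756552, 362.005326), so ‖F‖₂ = 2301.4061.

2301.4061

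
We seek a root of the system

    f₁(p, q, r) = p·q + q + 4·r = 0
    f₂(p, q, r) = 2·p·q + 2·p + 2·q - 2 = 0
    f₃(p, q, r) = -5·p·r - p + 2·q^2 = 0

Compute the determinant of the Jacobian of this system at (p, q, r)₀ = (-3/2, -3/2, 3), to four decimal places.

-32.5000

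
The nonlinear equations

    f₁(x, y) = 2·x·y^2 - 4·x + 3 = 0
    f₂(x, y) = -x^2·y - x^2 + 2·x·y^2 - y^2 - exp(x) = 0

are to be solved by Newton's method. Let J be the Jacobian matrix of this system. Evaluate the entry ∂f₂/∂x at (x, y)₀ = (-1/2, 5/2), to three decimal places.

∂f₂/∂x = -2·x·y - 2·x + 2·y^2 - exp(x).
At (-1/2, 5/2) this is 15.393.

15.393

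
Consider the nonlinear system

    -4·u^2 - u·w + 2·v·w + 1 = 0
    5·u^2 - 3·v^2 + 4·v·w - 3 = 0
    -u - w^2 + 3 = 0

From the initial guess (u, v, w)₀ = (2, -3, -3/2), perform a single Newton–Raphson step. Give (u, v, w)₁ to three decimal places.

(1.576, -2.685, -1.225)

At (2, -3, -3/2): F = (-3.000, 8.000, -1.250).
Jacobian J = [[-8·u - w, 2·w, -u + 2·v], [10·u, -6·v + 4·w, 4·v], [-1, 0, -2·w]].
At the point, J = [[-14.500, -3.000, -8.000], [20.000, 12.000, -12.000], [-1.000, 0.000, 3.000]] (det J = -474.000).
Solving J·Δ = −F gives Δ = (-0.424, 0.315, 0.275).
Then the next iterate is (u, v, w)₁ = (1.576, -2.685, -1.225).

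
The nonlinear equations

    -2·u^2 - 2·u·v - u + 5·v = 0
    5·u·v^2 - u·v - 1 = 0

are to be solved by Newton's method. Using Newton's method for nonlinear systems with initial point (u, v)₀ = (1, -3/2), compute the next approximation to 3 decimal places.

At (1, -3/2): F = (-7.500, 11.750).
Jacobian J = [[-4·u - 2·v - 1, -2·u + 5], [5·v^2 - v, 10·u·v - u]].
At the point, J = [[-2.000, 3.000], [12.750, -16.000]] (det J = -6.250).
Solving J·Δ = −F gives Δ = (13.560, 11.540).
Then the next iterate is (u, v)₁ = (14.560, 10.040).

(14.560, 10.040)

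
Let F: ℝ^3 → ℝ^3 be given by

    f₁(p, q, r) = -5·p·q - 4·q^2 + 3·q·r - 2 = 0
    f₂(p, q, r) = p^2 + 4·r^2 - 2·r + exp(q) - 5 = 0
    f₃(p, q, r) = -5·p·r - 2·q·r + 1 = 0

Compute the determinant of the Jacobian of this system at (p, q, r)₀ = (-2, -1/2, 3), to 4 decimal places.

J = [[-5·q, -5·p - 8·q + 3·r, 3·q], [2·p, exp(q), 8·r - 2], [-5·r, -2·r, -5·p - 2·q]].
At the point, J = [[2.5000, 23.0000, -1.5000], [-4.0000, 0.606531, 22.0000], [-15.0000, -6.0000, 11.0000]].
det J = -6280.9673.

-6280.9673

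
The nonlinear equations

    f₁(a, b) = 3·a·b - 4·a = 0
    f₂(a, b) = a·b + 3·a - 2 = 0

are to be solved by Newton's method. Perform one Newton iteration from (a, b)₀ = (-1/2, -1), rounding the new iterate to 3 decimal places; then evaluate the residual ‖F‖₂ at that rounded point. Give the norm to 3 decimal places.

At (-1/2, -1): F = (3.500, -3.000).
Jacobian J = [[3·b - 4, 3·a], [b + 3, a]].
At the point, J = [[-7.000, -1.500], [2.000, -0.500]] (det J = 6.500).
Solving J·Δ = −F gives Δ = (0.962, -2.154).
Then the next iterate is (a, b)₁ = (0.462, -3.154).
Re-evaluating at (0.462, -3.154): F = (-6.21944, -2.07115), so ‖F‖₂ = 6.555.

6.555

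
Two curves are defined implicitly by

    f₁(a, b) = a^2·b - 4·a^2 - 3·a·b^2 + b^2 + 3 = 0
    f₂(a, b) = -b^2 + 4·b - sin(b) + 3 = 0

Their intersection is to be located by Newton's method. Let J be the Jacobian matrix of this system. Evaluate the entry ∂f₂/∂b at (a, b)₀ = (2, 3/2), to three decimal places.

∂f₂/∂b = -2·b - cos(b) + 4.
At (2, 3/2) this is 0.929.

0.929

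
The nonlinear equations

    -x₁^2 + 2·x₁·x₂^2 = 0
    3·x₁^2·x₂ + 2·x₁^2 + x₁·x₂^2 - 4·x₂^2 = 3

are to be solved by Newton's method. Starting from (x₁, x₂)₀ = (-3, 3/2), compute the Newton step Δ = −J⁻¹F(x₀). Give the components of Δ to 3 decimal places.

(0.970, -0.684)

At (-3, 3/2): F = (-22.500, 39.750).
Jacobian J = [[-2·x₁ + 2·x₂^2, 4·x₁·x₂], [6·x₁·x₂ + 4·x₁ + x₂^2, 3·x₁^2 + 2·x₁·x₂ - 8·x₂]].
At the point, J = [[10.500, -18.000], [-36.750, 6.000]] (det J = -598.500).
Solving J·Δ = −F gives Δ = (0.970, -0.684).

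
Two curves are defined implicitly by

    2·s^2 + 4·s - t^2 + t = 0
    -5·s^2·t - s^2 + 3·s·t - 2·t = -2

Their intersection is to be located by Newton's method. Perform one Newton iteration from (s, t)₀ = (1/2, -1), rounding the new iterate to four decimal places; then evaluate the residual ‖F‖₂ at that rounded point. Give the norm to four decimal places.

0.8860

At (1/2, -1): F = (0.5000, 3.5000).
Jacobian J = [[4·s + 4, -2·t + 1], [-10·s·t - 2·s + 3·t, -5·s^2 + 3·s - 2]].
At the point, J = [[6.0000, 3.0000], [1.0000, -1.7500]] (det J = -13.5000).
Solving J·Δ = −F gives Δ = (-0.8426, 1.5185).
Then the next iterate is (s, t)₁ = (-0.3426, 0.5185).
Re-evaluating at (-0.3426, 0.5185): F = (-0.885993, 0.008417), so ‖F‖₂ = 0.8860.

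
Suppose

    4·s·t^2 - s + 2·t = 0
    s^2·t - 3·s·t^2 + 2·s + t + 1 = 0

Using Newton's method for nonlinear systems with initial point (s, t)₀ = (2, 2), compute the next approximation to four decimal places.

(0.4332, 1.6912)

At (2, 2): F = (34.0000, -9.0000).
Jacobian J = [[4·t^2 - 1, 8·s·t + 2], [2·s·t - 3·t^2 + 2, s^2 - 6·s·t + 1]].
At the point, J = [[15.0000, 34.0000], [-2.0000, -19.0000]] (det J = -217.0000).
Solving J·Δ = −F gives Δ = (-1.5668, -0.3088).
Then the next iterate is (s, t)₁ = (0.4332, 1.6912).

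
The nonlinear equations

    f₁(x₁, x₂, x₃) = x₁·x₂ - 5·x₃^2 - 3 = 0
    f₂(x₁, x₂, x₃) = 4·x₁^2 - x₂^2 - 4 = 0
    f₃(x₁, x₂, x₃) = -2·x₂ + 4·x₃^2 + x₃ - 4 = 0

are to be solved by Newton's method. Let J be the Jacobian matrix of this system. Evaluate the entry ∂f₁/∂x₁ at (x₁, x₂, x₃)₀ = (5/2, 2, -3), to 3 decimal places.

2.000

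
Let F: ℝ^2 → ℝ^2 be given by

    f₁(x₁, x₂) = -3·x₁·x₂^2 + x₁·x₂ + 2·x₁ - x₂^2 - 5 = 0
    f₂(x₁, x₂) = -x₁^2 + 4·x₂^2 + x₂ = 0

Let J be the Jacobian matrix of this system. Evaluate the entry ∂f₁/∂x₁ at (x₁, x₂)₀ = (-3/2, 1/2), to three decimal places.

∂f₁/∂x₁ = -3·x₂^2 + x₂ + 2.
At (-3/2, 1/2) this is 1.750.

1.750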